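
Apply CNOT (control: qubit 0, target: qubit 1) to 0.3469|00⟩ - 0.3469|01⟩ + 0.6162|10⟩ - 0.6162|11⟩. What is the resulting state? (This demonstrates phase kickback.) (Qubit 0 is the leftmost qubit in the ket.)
0.3469|00⟩ - 0.3469|01⟩ - 0.6162|10⟩ + 0.6162|11⟩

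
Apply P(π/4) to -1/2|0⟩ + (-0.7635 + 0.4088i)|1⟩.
-1/2|0⟩ + (-0.8289 - 0.2508i)|1⟩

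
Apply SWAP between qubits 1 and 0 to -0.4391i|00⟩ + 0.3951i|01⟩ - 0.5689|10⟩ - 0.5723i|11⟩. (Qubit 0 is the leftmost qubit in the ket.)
-0.4391i|00⟩ - 0.5689|01⟩ + 0.3951i|10⟩ - 0.5723i|11⟩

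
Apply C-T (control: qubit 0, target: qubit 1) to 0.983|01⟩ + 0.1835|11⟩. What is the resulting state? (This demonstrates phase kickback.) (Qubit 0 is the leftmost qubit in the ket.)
0.983|01⟩ + (0.1298 + 0.1298i)|11⟩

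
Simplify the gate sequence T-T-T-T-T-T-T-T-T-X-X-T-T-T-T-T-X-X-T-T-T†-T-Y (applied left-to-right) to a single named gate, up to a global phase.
Y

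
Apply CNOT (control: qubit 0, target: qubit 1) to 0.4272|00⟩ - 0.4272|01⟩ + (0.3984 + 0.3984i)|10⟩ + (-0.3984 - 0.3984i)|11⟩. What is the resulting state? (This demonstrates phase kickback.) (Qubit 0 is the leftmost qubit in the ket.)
0.4272|00⟩ - 0.4272|01⟩ + (-0.3984 - 0.3984i)|10⟩ + (0.3984 + 0.3984i)|11⟩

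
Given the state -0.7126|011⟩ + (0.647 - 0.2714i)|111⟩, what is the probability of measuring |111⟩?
0.4923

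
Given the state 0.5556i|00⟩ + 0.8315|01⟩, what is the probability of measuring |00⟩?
0.3087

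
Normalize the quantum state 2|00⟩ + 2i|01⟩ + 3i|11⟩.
0.4851|00⟩ + 0.4851i|01⟩ + 0.7276i|11⟩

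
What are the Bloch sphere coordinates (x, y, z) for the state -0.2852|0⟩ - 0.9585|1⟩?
(0.5467, 0, -0.8374)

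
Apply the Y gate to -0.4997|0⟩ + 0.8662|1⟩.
-0.8662i|0⟩ - 0.4997i|1⟩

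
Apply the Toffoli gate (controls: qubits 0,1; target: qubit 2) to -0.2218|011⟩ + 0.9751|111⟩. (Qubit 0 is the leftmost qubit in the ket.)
-0.2218|011⟩ + 0.9751|110⟩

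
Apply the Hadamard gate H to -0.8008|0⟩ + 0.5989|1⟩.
-0.1428|0⟩ - 0.9897|1⟩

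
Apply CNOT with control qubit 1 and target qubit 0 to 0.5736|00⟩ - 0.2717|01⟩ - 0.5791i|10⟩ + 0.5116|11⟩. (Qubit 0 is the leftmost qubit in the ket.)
0.5736|00⟩ + 0.5116|01⟩ - 0.5791i|10⟩ - 0.2717|11⟩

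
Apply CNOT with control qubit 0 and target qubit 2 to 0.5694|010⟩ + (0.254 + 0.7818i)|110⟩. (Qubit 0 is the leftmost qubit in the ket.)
0.5694|010⟩ + (0.254 + 0.7818i)|111⟩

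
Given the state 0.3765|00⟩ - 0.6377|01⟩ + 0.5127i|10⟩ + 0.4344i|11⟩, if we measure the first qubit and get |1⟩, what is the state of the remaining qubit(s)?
0.763i|0⟩ + 0.6464i|1⟩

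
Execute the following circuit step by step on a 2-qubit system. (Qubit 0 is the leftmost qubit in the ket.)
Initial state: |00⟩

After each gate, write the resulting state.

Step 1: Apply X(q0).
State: |10⟩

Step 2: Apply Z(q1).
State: |10⟩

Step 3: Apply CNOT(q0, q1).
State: |11⟩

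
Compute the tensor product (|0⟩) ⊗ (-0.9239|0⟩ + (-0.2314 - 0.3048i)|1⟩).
-0.9239|00⟩ + (-0.2314 - 0.3048i)|01⟩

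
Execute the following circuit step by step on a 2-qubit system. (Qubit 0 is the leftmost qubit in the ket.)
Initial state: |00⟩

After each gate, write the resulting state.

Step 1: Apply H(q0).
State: 1/√2|00⟩ + 1/√2|10⟩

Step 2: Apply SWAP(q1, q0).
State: 1/√2|00⟩ + 1/√2|01⟩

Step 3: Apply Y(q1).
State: -(1/√2)i|00⟩ + (1/√2)i|01⟩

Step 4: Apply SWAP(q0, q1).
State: -(1/√2)i|00⟩ + (1/√2)i|10⟩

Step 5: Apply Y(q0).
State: 1/√2|00⟩ + 1/√2|10⟩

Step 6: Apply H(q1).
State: 1/2|00⟩ + 1/2|01⟩ + 1/2|10⟩ + 1/2|11⟩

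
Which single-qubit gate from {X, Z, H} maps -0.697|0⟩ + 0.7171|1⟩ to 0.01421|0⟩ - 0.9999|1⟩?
H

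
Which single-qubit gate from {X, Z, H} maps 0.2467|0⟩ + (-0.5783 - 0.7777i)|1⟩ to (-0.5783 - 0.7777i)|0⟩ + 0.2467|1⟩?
X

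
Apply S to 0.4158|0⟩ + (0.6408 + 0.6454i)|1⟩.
0.4158|0⟩ + (-0.6454 + 0.6408i)|1⟩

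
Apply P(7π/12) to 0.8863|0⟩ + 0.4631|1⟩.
0.8863|0⟩ + (-0.1199 + 0.4473i)|1⟩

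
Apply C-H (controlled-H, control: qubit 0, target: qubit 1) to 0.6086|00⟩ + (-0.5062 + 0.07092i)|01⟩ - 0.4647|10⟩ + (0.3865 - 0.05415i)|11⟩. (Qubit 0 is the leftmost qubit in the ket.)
0.6086|00⟩ + (-0.5062 + 0.07092i)|01⟩ + (-0.0553 - 0.03829i)|10⟩ + (-0.6019 + 0.03829i)|11⟩

C-H leaves the control-|0⟩ kets |00⟩, |01⟩ unchanged and applies H to qubit 1 on the control-|1⟩ pair (|10⟩, |11⟩).
H = [[1/√2, 1/√2], [1/√2, -1/√2]].
With a = amp(|10⟩) = -0.4647 and b = amp(|11⟩) = (0.3865 - 0.05415i):
new amp(|10⟩) = (1/√2)·a + (1/√2)·b = (-0.0553 - 0.03829i)
new amp(|11⟩) = (1/√2)·a + (-1/√2)·b = (-0.6019 + 0.03829i)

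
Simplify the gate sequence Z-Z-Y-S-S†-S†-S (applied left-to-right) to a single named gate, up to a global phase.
Y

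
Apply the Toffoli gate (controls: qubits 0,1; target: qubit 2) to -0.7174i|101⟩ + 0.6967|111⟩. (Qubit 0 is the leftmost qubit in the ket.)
-0.7174i|101⟩ + 0.6967|110⟩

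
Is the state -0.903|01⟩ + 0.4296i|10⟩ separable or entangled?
Entangled

Writing the state as a|00⟩ + b|01⟩ + c|10⟩ + d|11⟩, it is a product state iff ad − bc = 0.
Here (a, b, c, d) = (0, -0.903, 0.4296i, 0): ad − bc = (0)(0) − (-0.903)(0.4296i) = 0.3879i ≠ 0, so the state is entangled.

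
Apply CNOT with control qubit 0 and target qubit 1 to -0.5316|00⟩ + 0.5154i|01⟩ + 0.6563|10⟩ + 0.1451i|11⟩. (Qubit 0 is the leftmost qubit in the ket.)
-0.5316|00⟩ + 0.5154i|01⟩ + 0.1451i|10⟩ + 0.6563|11⟩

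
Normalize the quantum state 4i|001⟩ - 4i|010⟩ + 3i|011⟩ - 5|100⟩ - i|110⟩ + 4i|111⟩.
0.4391i|001⟩ - 0.4391i|010⟩ + 0.3293i|011⟩ - 0.5488|100⟩ - 0.1098i|110⟩ + 0.4391i|111⟩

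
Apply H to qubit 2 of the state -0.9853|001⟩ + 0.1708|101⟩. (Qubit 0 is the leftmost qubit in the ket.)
-0.6967|000⟩ + 0.6967|001⟩ + 0.1208|100⟩ - 0.1208|101⟩

H on qubit 2 mixes each pair of kets that differ only in qubit 2: amplitudes (a, b) of (|…0…⟩, |…1…⟩) become ((a + b)/√2, (a − b)/√2). Kets absent from the input have amplitude 0.
(|000⟩, |001⟩): (a, b) = (0, -0.9853) → (-0.6967, 0.6967)
(|100⟩, |101⟩): (a, b) = (0, 0.1708) → (0.1208, -0.1208)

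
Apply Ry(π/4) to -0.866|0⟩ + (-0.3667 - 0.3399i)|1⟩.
(-0.6597 + 0.1301i)|0⟩ + (-0.6702 - 0.314i)|1⟩

Ry(π/4) = [[cos(θ/2), −sin(θ/2)], [sin(θ/2), cos(θ/2)]]; θ = π/4, cos(θ/2) ≈ 0.92388, sin(θ/2) ≈ 0.382683.
With a = amp(|0⟩) = -0.866 and b = amp(|1⟩) = (-0.3667 - 0.3399i):
new amp(|0⟩) = (0.92388)·a + (-0.382683)·b = (-0.6597 + 0.1301i)
new amp(|1⟩) = (0.382683)·a + (0.92388)·b = (-0.6702 - 0.314i)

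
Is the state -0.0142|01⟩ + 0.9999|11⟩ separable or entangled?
Separable

Writing the state as a|00⟩ + b|01⟩ + c|10⟩ + d|11⟩, it is a product state iff ad − bc = 0.
Here (a, b, c, d) = (0, -0.0142, 0, 0.9999): ad − bc = (0)(0.9999) − (-0.0142)(0) = 0, so the state is separable.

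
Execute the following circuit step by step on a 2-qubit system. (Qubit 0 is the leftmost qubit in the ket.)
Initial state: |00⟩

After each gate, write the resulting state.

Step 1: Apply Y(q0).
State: i|10⟩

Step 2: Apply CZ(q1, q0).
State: i|10⟩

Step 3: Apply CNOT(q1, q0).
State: i|10⟩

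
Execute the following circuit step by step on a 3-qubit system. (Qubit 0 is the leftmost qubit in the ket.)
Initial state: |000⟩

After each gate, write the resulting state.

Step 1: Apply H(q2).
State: 1/√2|000⟩ + 1/√2|001⟩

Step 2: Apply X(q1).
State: 1/√2|010⟩ + 1/√2|011⟩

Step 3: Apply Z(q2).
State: 1/√2|010⟩ - 1/√2|011⟩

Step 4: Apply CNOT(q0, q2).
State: 1/√2|010⟩ - 1/√2|011⟩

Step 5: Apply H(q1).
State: 1/2|000⟩ - 1/2|001⟩ - 1/2|010⟩ + 1/2|011⟩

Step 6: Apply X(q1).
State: -1/2|000⟩ + 1/2|001⟩ + 1/2|010⟩ - 1/2|011⟩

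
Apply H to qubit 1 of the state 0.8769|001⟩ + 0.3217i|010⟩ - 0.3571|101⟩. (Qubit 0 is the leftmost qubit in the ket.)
0.2275i|000⟩ + 0.6201|001⟩ - 0.2275i|010⟩ + 0.6201|011⟩ - 0.2525|101⟩ - 0.2525|111⟩

H on qubit 1 mixes each pair of kets that differ only in qubit 1: amplitudes (a, b) of (|…0…⟩, |…1…⟩) become ((a + b)/√2, (a − b)/√2). Kets absent from the input have amplitude 0.
(|000⟩, |010⟩): (a, b) = (0, 0.3217i) → (0.2275i, -0.2275i)
(|001⟩, |011⟩): (a, b) = (0.8769, 0) → (0.6201, 0.6201)
(|101⟩, |111⟩): (a, b) = (-0.3571, 0) → (-0.2525, -0.2525)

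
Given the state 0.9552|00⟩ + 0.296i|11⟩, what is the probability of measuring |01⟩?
0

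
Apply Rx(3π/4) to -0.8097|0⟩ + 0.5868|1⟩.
(-0.3099 - 0.5421i)|0⟩ + (0.2246 + 0.7481i)|1⟩

Rx(3π/4) = [[cos(θ/2), −i·sin(θ/2)], [−i·sin(θ/2), cos(θ/2)]]; θ = 3π/4, cos(θ/2) ≈ 0.382683, sin(θ/2) ≈ 0.92388.
With a = amp(|0⟩) = -0.8097 and b = amp(|1⟩) = 0.5868:
new amp(|0⟩) = (0.382683)·a + (-0.92388i)·b = (-0.3099 - 0.5421i)
new amp(|1⟩) = (-0.92388i)·a + (0.382683)·b = (0.2246 + 0.7481i)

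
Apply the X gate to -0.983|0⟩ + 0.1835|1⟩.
0.1835|0⟩ - 0.983|1⟩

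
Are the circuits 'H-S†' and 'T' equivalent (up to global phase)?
No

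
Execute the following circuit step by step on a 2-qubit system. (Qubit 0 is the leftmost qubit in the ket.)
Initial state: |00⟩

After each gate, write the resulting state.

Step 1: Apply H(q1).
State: 1/√2|00⟩ + 1/√2|01⟩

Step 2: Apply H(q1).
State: |00⟩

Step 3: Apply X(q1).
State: |01⟩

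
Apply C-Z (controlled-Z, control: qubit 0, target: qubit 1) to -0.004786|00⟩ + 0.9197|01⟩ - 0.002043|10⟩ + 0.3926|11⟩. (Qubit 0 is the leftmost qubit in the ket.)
-0.004786|00⟩ + 0.9197|01⟩ - 0.002043|10⟩ - 0.3926|11⟩

C-Z leaves the control-|0⟩ kets |00⟩, |01⟩ unchanged and applies Z to qubit 1 on the control-|1⟩ pair (|10⟩, |11⟩).
Z = [[1, 0], [0, -1]].
With a = amp(|10⟩) = -0.002043 and b = amp(|11⟩) = 0.3926:
new amp(|10⟩) = (1)·a = -0.002043
new amp(|11⟩) = (-1)·b = -0.3926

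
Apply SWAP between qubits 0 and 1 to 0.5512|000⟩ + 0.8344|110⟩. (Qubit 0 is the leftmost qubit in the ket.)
0.5512|000⟩ + 0.8344|110⟩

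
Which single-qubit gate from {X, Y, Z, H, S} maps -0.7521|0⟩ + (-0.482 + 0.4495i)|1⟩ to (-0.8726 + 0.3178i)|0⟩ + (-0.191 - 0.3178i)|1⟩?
H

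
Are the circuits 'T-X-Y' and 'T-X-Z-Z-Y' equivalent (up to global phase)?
Yes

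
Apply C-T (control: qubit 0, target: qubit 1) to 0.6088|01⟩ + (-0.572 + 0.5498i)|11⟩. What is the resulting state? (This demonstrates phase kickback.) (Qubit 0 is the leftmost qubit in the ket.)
0.6088|01⟩ + (-0.7932 - 0.0157i)|11⟩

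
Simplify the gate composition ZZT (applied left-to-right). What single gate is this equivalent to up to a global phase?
T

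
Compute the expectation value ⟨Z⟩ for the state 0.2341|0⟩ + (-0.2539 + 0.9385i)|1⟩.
-0.8904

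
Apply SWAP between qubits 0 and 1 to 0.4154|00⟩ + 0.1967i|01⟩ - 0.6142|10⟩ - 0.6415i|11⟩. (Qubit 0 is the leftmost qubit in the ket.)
0.4154|00⟩ - 0.6142|01⟩ + 0.1967i|10⟩ - 0.6415i|11⟩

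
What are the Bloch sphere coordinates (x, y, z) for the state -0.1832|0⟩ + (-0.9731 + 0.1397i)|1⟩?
(0.3565, -0.05119, -0.9329)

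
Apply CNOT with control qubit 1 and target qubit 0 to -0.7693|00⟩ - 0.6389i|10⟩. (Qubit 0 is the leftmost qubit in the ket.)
-0.7693|00⟩ - 0.6389i|10⟩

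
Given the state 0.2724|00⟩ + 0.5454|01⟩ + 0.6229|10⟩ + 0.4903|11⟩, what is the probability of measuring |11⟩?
0.2404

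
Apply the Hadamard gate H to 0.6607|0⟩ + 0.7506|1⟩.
0.9979|0⟩ - 0.06357|1⟩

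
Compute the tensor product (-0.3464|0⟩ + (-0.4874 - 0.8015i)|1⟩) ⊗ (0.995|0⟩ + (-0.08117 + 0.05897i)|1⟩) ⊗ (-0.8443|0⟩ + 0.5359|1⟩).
0.291|000⟩ - 0.1847|001⟩ + (-0.02374 + 0.01725i)|010⟩ + (0.01507 - 0.01095i)|011⟩ + (0.4095 + 0.6733i)|100⟩ + (-0.2599 - 0.4274i)|101⟩ + (-0.07331 - 0.03066i)|110⟩ + (0.04653 + 0.01946i)|111⟩

amp(|b₁b₂…⟩) = product of the factor amplitudes for bits b₁, b₂, …; only kets whose every factor amplitude is nonzero survive.
|000⟩: (-0.3464)(0.995)(-0.8443) = 0.291
|001⟩: (-0.3464)(0.995)(0.5359) = -0.1847
|010⟩: (-0.3464)(-0.08117 + 0.05897i)(-0.8443) = (-0.02374 + 0.01725i)
|011⟩: (-0.3464)(-0.08117 + 0.05897i)(0.5359) = (0.01507 - 0.01095i)
|100⟩: (-0.4874 - 0.8015i)(0.995)(-0.8443) = (0.4095 + 0.6733i)
|101⟩: (-0.4874 - 0.8015i)(0.995)(0.5359) = (-0.2599 - 0.4274i)
|110⟩: (-0.4874 - 0.8015i)(-0.08117 + 0.05897i)(-0.8443) = (-0.07331 - 0.03066i)
|111⟩: (-0.4874 - 0.8015i)(-0.08117 + 0.05897i)(0.5359) = (0.04653 + 0.01946i)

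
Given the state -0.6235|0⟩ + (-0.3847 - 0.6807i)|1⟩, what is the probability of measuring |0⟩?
0.3888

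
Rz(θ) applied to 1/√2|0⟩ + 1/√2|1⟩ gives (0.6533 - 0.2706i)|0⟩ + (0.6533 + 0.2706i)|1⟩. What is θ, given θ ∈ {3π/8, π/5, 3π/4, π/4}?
π/4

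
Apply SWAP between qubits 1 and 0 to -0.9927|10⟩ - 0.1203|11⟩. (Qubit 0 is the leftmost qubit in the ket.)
-0.9927|01⟩ - 0.1203|11⟩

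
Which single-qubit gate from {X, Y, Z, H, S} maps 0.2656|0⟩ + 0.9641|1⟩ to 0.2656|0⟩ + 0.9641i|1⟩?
S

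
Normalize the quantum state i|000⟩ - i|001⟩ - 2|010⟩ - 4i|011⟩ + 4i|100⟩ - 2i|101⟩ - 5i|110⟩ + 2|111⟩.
0.1187i|000⟩ - 0.1187i|001⟩ - 0.2374|010⟩ - 0.4747i|011⟩ + 0.4747i|100⟩ - 0.2374i|101⟩ - 0.5934i|110⟩ + 0.2374|111⟩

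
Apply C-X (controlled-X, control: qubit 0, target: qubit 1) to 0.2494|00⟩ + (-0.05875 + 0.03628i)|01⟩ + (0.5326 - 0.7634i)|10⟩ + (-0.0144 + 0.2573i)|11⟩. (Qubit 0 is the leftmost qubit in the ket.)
0.2494|00⟩ + (-0.05875 + 0.03628i)|01⟩ + (-0.0144 + 0.2573i)|10⟩ + (0.5326 - 0.7634i)|11⟩

C-X leaves the control-|0⟩ kets |00⟩, |01⟩ unchanged and applies X to qubit 1 on the control-|1⟩ pair (|10⟩, |11⟩).
X = [[0, 1], [1, 0]].
With a = amp(|10⟩) = (0.5326 - 0.7634i) and b = amp(|11⟩) = (-0.0144 + 0.2573i):
new amp(|10⟩) = (1)·b = (-0.0144 + 0.2573i)
new amp(|11⟩) = (1)·a = (0.5326 - 0.7634i)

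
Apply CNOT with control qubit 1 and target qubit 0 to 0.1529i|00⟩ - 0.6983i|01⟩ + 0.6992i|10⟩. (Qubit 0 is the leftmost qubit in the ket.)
0.1529i|00⟩ + 0.6992i|10⟩ - 0.6983i|11⟩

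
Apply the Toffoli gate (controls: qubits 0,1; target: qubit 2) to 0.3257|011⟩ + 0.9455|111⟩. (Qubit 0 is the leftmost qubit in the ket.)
0.3257|011⟩ + 0.9455|110⟩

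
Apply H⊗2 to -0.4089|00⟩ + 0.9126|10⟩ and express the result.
0.2519|00⟩ + 0.2519|01⟩ - 0.6608|10⟩ - 0.6608|11⟩

H⊗2 gives amp(|y⟩) = (1/2) Σ_x (−1)^(x·y) amp(|x⟩), where x·y is the number of positions in which both x and y have a 1.
|00⟩: (-0.4089 + 0.9126)/2 = 0.2519
|01⟩: (-0.4089 + 0.9126)/2 = 0.2519
|10⟩: (-0.4089 - 0.9126)/2 = -0.6608
|11⟩: (-0.4089 - 0.9126)/2 = -0.6608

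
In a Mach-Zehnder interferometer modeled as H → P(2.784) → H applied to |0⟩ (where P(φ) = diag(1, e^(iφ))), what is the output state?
(0.03163 + 0.175i)|0⟩ + (0.9684 - 0.175i)|1⟩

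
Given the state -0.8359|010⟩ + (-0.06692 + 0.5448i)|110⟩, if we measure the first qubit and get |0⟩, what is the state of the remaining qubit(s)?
-|10⟩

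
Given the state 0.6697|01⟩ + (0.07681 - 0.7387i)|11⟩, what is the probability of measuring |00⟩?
0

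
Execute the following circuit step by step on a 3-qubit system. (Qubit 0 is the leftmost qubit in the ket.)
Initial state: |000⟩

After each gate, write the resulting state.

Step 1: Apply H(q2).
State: 1/√2|000⟩ + 1/√2|001⟩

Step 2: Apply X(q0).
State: 1/√2|100⟩ + 1/√2|101⟩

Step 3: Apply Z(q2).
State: 1/√2|100⟩ - 1/√2|101⟩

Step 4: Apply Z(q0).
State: -1/√2|100⟩ + 1/√2|101⟩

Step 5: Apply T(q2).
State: -1/√2|100⟩ + (1/2 + (1/2)i)|101⟩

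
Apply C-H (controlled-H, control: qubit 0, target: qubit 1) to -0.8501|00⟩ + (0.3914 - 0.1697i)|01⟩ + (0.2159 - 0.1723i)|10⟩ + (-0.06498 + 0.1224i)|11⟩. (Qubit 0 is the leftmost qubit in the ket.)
-0.8501|00⟩ + (0.3914 - 0.1697i)|01⟩ + (0.1067 - 0.03528i)|10⟩ + (0.1986 - 0.2084i)|11⟩

C-H leaves the control-|0⟩ kets |00⟩, |01⟩ unchanged and applies H to qubit 1 on the control-|1⟩ pair (|10⟩, |11⟩).
H = [[1/√2, 1/√2], [1/√2, -1/√2]].
With a = amp(|10⟩) = (0.2159 - 0.1723i) and b = amp(|11⟩) = (-0.06498 + 0.1224i):
new amp(|10⟩) = (1/√2)·a + (1/√2)·b = (0.1067 - 0.03528i)
new amp(|11⟩) = (1/√2)·a + (-1/√2)·b = (0.1986 - 0.2084i)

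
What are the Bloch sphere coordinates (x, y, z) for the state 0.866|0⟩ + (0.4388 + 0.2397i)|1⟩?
(0.76, 0.4152, 0.5)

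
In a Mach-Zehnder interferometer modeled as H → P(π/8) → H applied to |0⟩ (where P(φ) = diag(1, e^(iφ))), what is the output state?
(0.9619 + 0.1913i)|0⟩ + (0.03806 - 0.1913i)|1⟩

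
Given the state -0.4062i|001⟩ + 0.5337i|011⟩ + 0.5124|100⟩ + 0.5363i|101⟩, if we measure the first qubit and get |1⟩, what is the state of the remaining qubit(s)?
0.6908|00⟩ + 0.723i|01⟩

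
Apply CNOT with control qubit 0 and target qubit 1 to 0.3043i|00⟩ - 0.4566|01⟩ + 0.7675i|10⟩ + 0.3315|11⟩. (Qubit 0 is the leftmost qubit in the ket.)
0.3043i|00⟩ - 0.4566|01⟩ + 0.3315|10⟩ + 0.7675i|11⟩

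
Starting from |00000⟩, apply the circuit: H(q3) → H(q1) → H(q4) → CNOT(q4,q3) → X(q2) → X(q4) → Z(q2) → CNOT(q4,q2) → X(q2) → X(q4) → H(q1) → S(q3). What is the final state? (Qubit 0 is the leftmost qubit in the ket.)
-1/2|00001⟩ - (1/2)i|00011⟩ - 1/2|00100⟩ - (1/2)i|00110⟩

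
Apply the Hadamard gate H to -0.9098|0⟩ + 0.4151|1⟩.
-0.3498|0⟩ - 0.9368|1⟩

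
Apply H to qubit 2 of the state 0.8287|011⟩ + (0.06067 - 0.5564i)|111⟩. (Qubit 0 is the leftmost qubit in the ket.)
0.586|010⟩ - 0.586|011⟩ + (0.0429 - 0.3934i)|110⟩ + (-0.0429 + 0.3934i)|111⟩

H on qubit 2 mixes each pair of kets that differ only in qubit 2: amplitudes (a, b) of (|…0…⟩, |…1…⟩) become ((a + b)/√2, (a − b)/√2). Kets absent from the input have amplitude 0.
(|010⟩, |011⟩): (a, b) = (0, 0.8287) → (0.586, -0.586)
(|110⟩, |111⟩): (a, b) = (0, (0.06067 - 0.5564i)) → ((0.0429 - 0.3934i), (-0.0429 + 0.3934i))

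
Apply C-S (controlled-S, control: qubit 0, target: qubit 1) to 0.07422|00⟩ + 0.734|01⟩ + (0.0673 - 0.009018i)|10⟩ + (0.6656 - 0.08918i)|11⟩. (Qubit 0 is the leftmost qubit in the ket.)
0.07422|00⟩ + 0.734|01⟩ + (0.0673 - 0.009018i)|10⟩ + (0.08918 + 0.6656i)|11⟩

C-S leaves the control-|0⟩ kets |00⟩, |01⟩ unchanged and applies S to qubit 1 on the control-|1⟩ pair (|10⟩, |11⟩).
S = [[1, 0], [0, i]].
With a = amp(|10⟩) = (0.0673 - 0.009018i) and b = amp(|11⟩) = (0.6656 - 0.08918i):
new amp(|10⟩) = (1)·a = (0.0673 - 0.009018i)
new amp(|11⟩) = (i)·b = (0.08918 + 0.6656i)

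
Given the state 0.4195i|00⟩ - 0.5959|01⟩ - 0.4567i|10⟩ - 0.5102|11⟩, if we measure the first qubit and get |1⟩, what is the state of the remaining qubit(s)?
-0.667i|0⟩ - 0.7451|1⟩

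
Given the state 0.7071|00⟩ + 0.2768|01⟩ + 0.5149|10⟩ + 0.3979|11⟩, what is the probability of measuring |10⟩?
0.2651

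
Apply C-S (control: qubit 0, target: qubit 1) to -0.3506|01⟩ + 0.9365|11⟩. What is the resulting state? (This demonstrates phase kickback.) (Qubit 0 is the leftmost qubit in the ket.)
-0.3506|01⟩ + 0.9365i|11⟩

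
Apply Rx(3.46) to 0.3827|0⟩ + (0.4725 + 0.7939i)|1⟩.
(0.7232 - 0.4665i)|0⟩ + (-0.07491 - 0.5037i)|1⟩

Rx(3.46) = [[cos(θ/2), −i·sin(θ/2)], [−i·sin(θ/2), cos(θ/2)]]; θ = 3.46, cos(θ/2) ≈ -0.158532, sin(θ/2) ≈ 0.987354.
With a = amp(|0⟩) = 0.3827 and b = amp(|1⟩) = (0.4725 + 0.7939i):
new amp(|0⟩) = (-0.158532)·a + (-0.987354i)·b = (0.7232 - 0.4665i)
new amp(|1⟩) = (-0.987354i)·a + (-0.158532)·b = (-0.07491 - 0.5037i)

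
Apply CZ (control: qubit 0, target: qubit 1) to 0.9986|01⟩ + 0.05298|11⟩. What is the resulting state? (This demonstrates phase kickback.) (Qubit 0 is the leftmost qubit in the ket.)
0.9986|01⟩ - 0.05298|11⟩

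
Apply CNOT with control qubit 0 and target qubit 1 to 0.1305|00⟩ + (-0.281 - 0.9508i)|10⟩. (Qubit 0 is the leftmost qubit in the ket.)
0.1305|00⟩ + (-0.281 - 0.9508i)|11⟩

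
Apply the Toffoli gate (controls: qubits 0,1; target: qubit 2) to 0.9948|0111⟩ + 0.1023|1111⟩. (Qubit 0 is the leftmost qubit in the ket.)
0.9948|0111⟩ + 0.1023|1101⟩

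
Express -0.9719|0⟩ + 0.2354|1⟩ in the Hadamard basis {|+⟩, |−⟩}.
-0.5208|+⟩ - 0.8537|−⟩

With |ψ⟩ = α|0⟩ + β|1⟩, the Hadamard-basis coefficients are ⟨+|ψ⟩ = (α + β)/√2 and ⟨−|ψ⟩ = (α − β)/√2.
Here α = -0.9719, β = 0.2354: (α + β)/√2 = -0.5208, (α − β)/√2 = -0.8537.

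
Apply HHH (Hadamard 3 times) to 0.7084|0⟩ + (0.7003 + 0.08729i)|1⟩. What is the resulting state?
(0.9961 + 0.06172i)|0⟩ + (0.005728 - 0.06172i)|1⟩

H² = I, so H^3 = H: a single Hadamard. With (a, b) = (0.7084, (0.7003 + 0.08729i)), H gives ((a + b)/√2, (a − b)/√2) = ((0.9961 + 0.06172i), (0.005728 - 0.06172i)).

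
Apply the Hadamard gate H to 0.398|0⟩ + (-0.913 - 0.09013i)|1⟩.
(-0.3642 - 0.06373i)|0⟩ + (0.927 + 0.06373i)|1⟩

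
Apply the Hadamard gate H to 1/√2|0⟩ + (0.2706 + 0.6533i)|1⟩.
(0.6913 + 0.462i)|0⟩ + (0.3087 - 0.462i)|1⟩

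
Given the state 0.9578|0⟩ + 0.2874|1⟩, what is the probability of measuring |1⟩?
0.0826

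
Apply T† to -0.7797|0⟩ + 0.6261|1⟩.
-0.7797|0⟩ + (0.4427 - 0.4427i)|1⟩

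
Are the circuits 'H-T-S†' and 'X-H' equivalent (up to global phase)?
No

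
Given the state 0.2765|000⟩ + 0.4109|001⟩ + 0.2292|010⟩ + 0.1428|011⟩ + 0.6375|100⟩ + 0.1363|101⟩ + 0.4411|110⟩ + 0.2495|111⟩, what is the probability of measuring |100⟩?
0.4064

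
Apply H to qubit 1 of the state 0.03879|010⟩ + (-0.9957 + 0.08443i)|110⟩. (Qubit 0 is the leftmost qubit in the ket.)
0.02743|000⟩ - 0.02743|010⟩ + (-0.7041 + 0.0597i)|100⟩ + (0.7041 - 0.0597i)|110⟩

H on qubit 1 mixes each pair of kets that differ only in qubit 1: amplitudes (a, b) of (|…0…⟩, |…1…⟩) become ((a + b)/√2, (a − b)/√2). Kets absent from the input have amplitude 0.
(|000⟩, |010⟩): (a, b) = (0, 0.03879) → (0.02743, -0.02743)
(|100⟩, |110⟩): (a, b) = (0, (-0.9957 + 0.08443i)) → ((-0.7041 + 0.0597i), (0.7041 - 0.0597i))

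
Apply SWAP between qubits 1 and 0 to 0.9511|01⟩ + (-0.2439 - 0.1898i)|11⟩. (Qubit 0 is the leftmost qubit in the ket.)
0.9511|10⟩ + (-0.2439 - 0.1898i)|11⟩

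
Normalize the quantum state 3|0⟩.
|0⟩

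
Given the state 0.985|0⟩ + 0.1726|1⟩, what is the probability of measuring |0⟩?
0.9702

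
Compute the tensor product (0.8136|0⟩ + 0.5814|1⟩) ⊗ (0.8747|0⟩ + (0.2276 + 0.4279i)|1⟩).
0.7117|00⟩ + (0.1852 + 0.3481i)|01⟩ + 0.5086|10⟩ + (0.1323 + 0.2488i)|11⟩

amp(|b₁b₂…⟩) = product of the factor amplitudes for bits b₁, b₂, …; only kets whose every factor amplitude is nonzero survive.
|00⟩: (0.8136)(0.8747) = 0.7117
|01⟩: (0.8136)(0.2276 + 0.4279i) = (0.1852 + 0.3481i)
|10⟩: (0.5814)(0.8747) = 0.5086
|11⟩: (0.5814)(0.2276 + 0.4279i) = (0.1323 + 0.2488i)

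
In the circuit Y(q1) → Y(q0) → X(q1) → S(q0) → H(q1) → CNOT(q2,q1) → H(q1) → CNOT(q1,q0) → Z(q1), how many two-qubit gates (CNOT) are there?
2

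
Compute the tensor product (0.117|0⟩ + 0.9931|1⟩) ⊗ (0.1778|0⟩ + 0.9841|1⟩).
0.0208|00⟩ + 0.1151|01⟩ + 0.1766|10⟩ + 0.9773|11⟩

amp(|b₁b₂…⟩) = product of the factor amplitudes for bits b₁, b₂, …; only kets whose every factor amplitude is nonzero survive.
|00⟩: (0.117)(0.1778) = 0.0208
|01⟩: (0.117)(0.9841) = 0.1151
|10⟩: (0.9931)(0.1778) = 0.1766
|11⟩: (0.9931)(0.9841) = 0.9773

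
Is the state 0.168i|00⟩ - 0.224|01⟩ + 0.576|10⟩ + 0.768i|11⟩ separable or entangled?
Separable

Writing the state as a|00⟩ + b|01⟩ + c|10⟩ + d|11⟩, it is a product state iff ad − bc = 0.
Here (a, b, c, d) = (0.168i, -0.224, 0.576, 0.768i): ad − bc = (0.168i)(0.768i) − (-0.224)(0.576) = 0, so the state is separable.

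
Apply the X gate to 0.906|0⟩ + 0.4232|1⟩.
0.4232|0⟩ + 0.906|1⟩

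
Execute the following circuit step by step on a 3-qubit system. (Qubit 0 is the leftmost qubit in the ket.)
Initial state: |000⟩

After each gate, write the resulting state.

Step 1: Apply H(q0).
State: 1/√2|000⟩ + 1/√2|100⟩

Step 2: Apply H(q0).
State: |000⟩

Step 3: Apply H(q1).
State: 1/√2|000⟩ + 1/√2|010⟩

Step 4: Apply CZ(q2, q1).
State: 1/√2|000⟩ + 1/√2|010⟩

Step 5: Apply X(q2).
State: 1/√2|001⟩ + 1/√2|011⟩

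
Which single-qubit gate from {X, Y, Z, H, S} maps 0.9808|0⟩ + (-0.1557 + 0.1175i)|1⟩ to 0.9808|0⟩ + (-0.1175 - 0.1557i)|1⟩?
S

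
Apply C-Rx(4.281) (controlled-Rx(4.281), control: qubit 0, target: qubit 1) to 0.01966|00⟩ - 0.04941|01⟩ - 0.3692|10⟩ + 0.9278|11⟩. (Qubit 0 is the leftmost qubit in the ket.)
0.01966|00⟩ - 0.04941|01⟩ + (0.1991 - 0.7813i)|10⟩ + (-0.5004 + 0.3109i)|11⟩

C-Rx(4.281) leaves the control-|0⟩ kets |00⟩, |01⟩ unchanged and applies Rx(4.281) to qubit 1 on the control-|1⟩ pair (|10⟩, |11⟩).
Rx(4.281) = [[cos(θ/2), −i·sin(θ/2)], [−i·sin(θ/2), cos(θ/2)]]; θ = 4.281, cos(θ/2) ≈ -0.539383, sin(θ/2) ≈ 0.842061.
With a = amp(|10⟩) = -0.3692 and b = amp(|11⟩) = 0.9278:
new amp(|10⟩) = (-0.539383)·a + (-0.842061i)·b = (0.1991 - 0.7813i)
new amp(|11⟩) = (-0.842061i)·a + (-0.539383)·b = (-0.5004 + 0.3109i)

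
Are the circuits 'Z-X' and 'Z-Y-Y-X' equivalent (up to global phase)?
Yes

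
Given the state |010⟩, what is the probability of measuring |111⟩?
0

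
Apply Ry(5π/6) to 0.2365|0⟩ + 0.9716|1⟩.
-0.8773|0⟩ + 0.4799|1⟩

Ry(5π/6) = [[cos(θ/2), −sin(θ/2)], [sin(θ/2), cos(θ/2)]]; θ = 5π/6, cos(θ/2) ≈ 0.258819, sin(θ/2) ≈ 0.965926.
With a = amp(|0⟩) = 0.2365 and b = amp(|1⟩) = 0.9716:
new amp(|0⟩) = (0.258819)·a + (-0.965926)·b = -0.8773
new amp(|1⟩) = (0.965926)·a + (0.258819)·b = 0.4799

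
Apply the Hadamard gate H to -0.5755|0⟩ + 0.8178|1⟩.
0.1713|0⟩ - 0.9852|1⟩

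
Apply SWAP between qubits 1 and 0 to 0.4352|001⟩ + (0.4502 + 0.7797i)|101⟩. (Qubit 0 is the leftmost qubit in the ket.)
0.4352|001⟩ + (0.4502 + 0.7797i)|011⟩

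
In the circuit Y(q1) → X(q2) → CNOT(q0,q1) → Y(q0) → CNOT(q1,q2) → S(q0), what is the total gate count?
6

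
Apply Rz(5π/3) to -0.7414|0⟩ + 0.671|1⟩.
(0.6421 + 0.3707i)|0⟩ + (-0.5811 + 0.3355i)|1⟩

Rz(5π/3) = [[e^(−iθ/2), 0], [0, e^(iθ/2)]] with e^(±iθ/2) = cos(θ/2) ± i·sin(θ/2); θ = 5π/3, cos(θ/2) ≈ -0.866025, sin(θ/2) ≈ 0.5.
With a = amp(|0⟩) = -0.7414 and b = amp(|1⟩) = 0.671:
new amp(|0⟩) = (-0.866025 - 0.5i)·a = (0.6421 + 0.3707i)
new amp(|1⟩) = (-0.866025 + 0.5i)·b = (-0.5811 + 0.3355i)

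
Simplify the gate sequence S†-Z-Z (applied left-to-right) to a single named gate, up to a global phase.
S†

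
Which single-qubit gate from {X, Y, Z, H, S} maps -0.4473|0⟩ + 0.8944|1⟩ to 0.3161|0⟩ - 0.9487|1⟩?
H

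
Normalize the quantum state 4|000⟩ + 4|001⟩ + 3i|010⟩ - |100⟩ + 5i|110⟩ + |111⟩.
0.4851|000⟩ + 0.4851|001⟩ + 0.3638i|010⟩ - 0.1213|100⟩ + 0.6063i|110⟩ + 0.1213|111⟩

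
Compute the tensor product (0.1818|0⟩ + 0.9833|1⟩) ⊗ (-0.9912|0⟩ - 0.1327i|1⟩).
-0.1802|00⟩ - 0.02412i|01⟩ - 0.9746|10⟩ - 0.1305i|11⟩

amp(|b₁b₂…⟩) = product of the factor amplitudes for bits b₁, b₂, …; only kets whose every factor amplitude is nonzero survive.
|00⟩: (0.1818)(-0.9912) = -0.1802
|01⟩: (0.1818)(-0.1327i) = -0.02412i
|10⟩: (0.9833)(-0.9912) = -0.9746
|11⟩: (0.9833)(-0.1327i) = -0.1305i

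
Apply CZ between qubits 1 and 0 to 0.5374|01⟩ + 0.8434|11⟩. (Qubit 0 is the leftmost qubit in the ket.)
0.5374|01⟩ - 0.8434|11⟩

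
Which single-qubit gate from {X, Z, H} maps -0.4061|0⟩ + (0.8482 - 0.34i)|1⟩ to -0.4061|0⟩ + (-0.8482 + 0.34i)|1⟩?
Z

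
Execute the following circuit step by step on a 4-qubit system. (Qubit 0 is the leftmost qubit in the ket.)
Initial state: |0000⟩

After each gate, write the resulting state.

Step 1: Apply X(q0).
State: |1000⟩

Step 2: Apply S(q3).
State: |1000⟩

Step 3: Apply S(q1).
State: |1000⟩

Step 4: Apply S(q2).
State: |1000⟩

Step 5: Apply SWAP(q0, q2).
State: |0010⟩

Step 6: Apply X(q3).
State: |0011⟩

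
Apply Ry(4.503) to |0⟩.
-0.6293|0⟩ + 0.7771|1⟩

Ry(4.503) = [[cos(θ/2), −sin(θ/2)], [sin(θ/2), cos(θ/2)]]; θ = 4.503, cos(θ/2) ≈ -0.62934, sin(θ/2) ≈ 0.77713.
With a = amp(|0⟩) = 1 and b = amp(|1⟩) = 0:
new amp(|0⟩) = (-0.62934)·a + (-0.77713)·b = -0.6293
new amp(|1⟩) = (0.77713)·a + (-0.62934)·b = 0.7771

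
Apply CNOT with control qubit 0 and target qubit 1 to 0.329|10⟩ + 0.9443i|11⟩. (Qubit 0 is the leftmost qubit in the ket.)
0.9443i|10⟩ + 0.329|11⟩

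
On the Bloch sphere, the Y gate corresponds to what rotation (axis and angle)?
Rotation by π around the y-axis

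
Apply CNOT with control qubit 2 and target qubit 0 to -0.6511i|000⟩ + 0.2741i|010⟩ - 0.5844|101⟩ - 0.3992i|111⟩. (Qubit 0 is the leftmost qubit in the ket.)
-0.6511i|000⟩ - 0.5844|001⟩ + 0.2741i|010⟩ - 0.3992i|011⟩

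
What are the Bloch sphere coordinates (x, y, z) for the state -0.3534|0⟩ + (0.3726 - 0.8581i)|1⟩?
(-0.2634, 0.6065, -0.7503)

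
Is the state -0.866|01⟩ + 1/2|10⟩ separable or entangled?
Entangled

Writing the state as a|00⟩ + b|01⟩ + c|10⟩ + d|11⟩, it is a product state iff ad − bc = 0.
Here (a, b, c, d) = (0, -0.866, 1/2, 0): ad − bc = (0)(0) − (-0.866)(1/2) = 0.433 ≠ 0, so the state is entangled.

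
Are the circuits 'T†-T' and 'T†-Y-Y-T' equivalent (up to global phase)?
Yes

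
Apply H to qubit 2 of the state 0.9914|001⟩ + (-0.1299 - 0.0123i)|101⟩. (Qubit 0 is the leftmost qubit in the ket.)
0.701|000⟩ - 0.701|001⟩ + (-0.09185 - 0.008697i)|100⟩ + (0.09185 + 0.008697i)|101⟩

H on qubit 2 mixes each pair of kets that differ only in qubit 2: amplitudes (a, b) of (|…0…⟩, |…1…⟩) become ((a + b)/√2, (a − b)/√2). Kets absent from the input have amplitude 0.
(|000⟩, |001⟩): (a, b) = (0, 0.9914) → (0.701, -0.701)
(|100⟩, |101⟩): (a, b) = (0, (-0.1299 - 0.0123i)) → ((-0.09185 - 0.008697i), (0.09185 + 0.008697i))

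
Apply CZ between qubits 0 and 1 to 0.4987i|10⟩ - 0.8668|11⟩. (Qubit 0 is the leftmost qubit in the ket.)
0.4987i|10⟩ + 0.8668|11⟩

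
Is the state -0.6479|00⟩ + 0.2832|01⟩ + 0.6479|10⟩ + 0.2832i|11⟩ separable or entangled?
Entangled

Writing the state as a|00⟩ + b|01⟩ + c|10⟩ + d|11⟩, it is a product state iff ad − bc = 0.
Here (a, b, c, d) = (-0.6479, 0.2832, 0.6479, 0.2832i): ad − bc = (-0.6479)(0.2832i) − (0.2832)(0.6479) = (-0.1835 - 0.1835i) ≠ 0, so the state is entangled.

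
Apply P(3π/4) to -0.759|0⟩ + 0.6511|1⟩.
-0.759|0⟩ + (-0.4604 + 0.4604i)|1⟩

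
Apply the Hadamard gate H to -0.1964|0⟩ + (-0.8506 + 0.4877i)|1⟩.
(-0.7403 + 0.3449i)|0⟩ + (0.4626 - 0.3449i)|1⟩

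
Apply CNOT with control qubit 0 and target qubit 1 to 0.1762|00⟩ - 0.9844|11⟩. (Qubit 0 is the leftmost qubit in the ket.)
0.1762|00⟩ - 0.9844|10⟩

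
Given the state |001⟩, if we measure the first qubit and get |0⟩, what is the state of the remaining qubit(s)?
|01⟩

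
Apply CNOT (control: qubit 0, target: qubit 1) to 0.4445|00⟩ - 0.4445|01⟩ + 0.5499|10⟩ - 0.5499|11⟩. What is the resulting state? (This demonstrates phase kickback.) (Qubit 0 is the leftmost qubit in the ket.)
0.4445|00⟩ - 0.4445|01⟩ - 0.5499|10⟩ + 0.5499|11⟩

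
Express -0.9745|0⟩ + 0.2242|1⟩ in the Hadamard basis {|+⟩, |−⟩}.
-0.5305|+⟩ - 0.8476|−⟩

With |ψ⟩ = α|0⟩ + β|1⟩, the Hadamard-basis coefficients are ⟨+|ψ⟩ = (α + β)/√2 and ⟨−|ψ⟩ = (α − β)/√2.
Here α = -0.9745, β = 0.2242: (α + β)/√2 = -0.5305, (α − β)/√2 = -0.8476.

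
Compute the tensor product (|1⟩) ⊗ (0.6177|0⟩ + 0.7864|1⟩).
0.6177|10⟩ + 0.7864|11⟩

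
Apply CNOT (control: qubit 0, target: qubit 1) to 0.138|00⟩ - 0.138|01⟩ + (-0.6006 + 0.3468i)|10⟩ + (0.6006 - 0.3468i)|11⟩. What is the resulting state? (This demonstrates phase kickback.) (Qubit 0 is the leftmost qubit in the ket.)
0.138|00⟩ - 0.138|01⟩ + (0.6006 - 0.3468i)|10⟩ + (-0.6006 + 0.3468i)|11⟩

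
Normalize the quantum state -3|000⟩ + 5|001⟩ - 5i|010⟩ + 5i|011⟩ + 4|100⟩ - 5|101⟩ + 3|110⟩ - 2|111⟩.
-0.2554|000⟩ + 0.4256|001⟩ - 0.4256i|010⟩ + 0.4256i|011⟩ + 0.3405|100⟩ - 0.4256|101⟩ + 0.2554|110⟩ - 0.1703|111⟩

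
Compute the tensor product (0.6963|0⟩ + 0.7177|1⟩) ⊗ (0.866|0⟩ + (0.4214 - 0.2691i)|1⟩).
0.603|00⟩ + (0.2934 - 0.1874i)|01⟩ + 0.6215|10⟩ + (0.3024 - 0.1931i)|11⟩

amp(|b₁b₂…⟩) = product of the factor amplitudes for bits b₁, b₂, …; only kets whose every factor amplitude is nonzero survive.
|00⟩: (0.6963)(0.866) = 0.603
|01⟩: (0.6963)(0.4214 - 0.2691i) = (0.2934 - 0.1874i)
|10⟩: (0.7177)(0.866) = 0.6215
|11⟩: (0.7177)(0.4214 - 0.2691i) = (0.3024 - 0.1931i)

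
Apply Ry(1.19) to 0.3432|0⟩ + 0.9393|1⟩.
-0.2423|0⟩ + 0.9702|1⟩

Ry(1.19) = [[cos(θ/2), −sin(θ/2)], [sin(θ/2), cos(θ/2)]]; θ = 1.19, cos(θ/2) ≈ 0.828148, sin(θ/2) ≈ 0.560509.
With a = amp(|0⟩) = 0.3432 and b = amp(|1⟩) = 0.9393:
new amp(|0⟩) = (0.828148)·a + (-0.560509)·b = -0.2423
new amp(|1⟩) = (0.560509)·a + (0.828148)·b = 0.9702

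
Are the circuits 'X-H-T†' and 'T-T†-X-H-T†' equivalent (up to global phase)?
Yes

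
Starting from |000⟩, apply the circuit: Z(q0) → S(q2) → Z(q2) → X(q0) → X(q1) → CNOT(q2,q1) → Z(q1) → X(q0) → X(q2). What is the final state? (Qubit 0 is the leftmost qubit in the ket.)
-|011⟩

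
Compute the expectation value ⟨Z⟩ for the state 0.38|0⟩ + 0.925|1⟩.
-0.7112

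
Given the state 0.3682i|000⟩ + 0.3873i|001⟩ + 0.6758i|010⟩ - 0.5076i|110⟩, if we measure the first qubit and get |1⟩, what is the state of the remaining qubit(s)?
-i|10⟩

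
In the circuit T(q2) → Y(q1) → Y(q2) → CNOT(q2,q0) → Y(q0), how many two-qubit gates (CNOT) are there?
1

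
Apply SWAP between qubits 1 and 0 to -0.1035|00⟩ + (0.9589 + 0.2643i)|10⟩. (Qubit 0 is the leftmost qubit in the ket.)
-0.1035|00⟩ + (0.9589 + 0.2643i)|01⟩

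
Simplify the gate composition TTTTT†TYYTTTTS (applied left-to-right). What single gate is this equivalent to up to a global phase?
S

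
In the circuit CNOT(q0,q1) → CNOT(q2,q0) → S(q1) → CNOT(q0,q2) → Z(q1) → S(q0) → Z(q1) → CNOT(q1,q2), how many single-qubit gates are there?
4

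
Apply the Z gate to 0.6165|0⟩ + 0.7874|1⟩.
0.6165|0⟩ - 0.7874|1⟩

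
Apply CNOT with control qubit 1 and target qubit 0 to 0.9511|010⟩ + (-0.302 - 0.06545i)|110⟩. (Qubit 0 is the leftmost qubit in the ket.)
(-0.302 - 0.06545i)|010⟩ + 0.9511|110⟩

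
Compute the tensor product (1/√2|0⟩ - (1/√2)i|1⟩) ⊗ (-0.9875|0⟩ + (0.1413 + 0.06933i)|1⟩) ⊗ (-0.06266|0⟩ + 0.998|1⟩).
0.04375|000⟩ - 0.6969|001⟩ + (-0.006261 - 0.003072i)|010⟩ + (0.09971 + 0.04893i)|011⟩ - 0.04375i|100⟩ + 0.6969i|101⟩ + (-0.003072 + 0.006261i)|110⟩ + (0.04893 - 0.09971i)|111⟩

amp(|b₁b₂…⟩) = product of the factor amplitudes for bits b₁, b₂, …; only kets whose every factor amplitude is nonzero survive.
|000⟩: (1/√2)(-0.9875)(-0.06266) = 0.04375
|001⟩: (1/√2)(-0.9875)(0.998) = -0.6969
|010⟩: (1/√2)(0.1413 + 0.06933i)(-0.06266) = (-0.006261 - 0.003072i)
|011⟩: (1/√2)(0.1413 + 0.06933i)(0.998) = (0.09971 + 0.04893i)
|100⟩: (-(1/√2)i)(-0.9875)(-0.06266) = -0.04375i
|101⟩: (-(1/√2)i)(-0.9875)(0.998) = 0.6969i
|110⟩: (-(1/√2)i)(0.1413 + 0.06933i)(-0.06266) = (-0.003072 + 0.006261i)
|111⟩: (-(1/√2)i)(0.1413 + 0.06933i)(0.998) = (0.04893 - 0.09971i)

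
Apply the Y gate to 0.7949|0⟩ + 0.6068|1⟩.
-0.6068i|0⟩ + 0.7949i|1⟩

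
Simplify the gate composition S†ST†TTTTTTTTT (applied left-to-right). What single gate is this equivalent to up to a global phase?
I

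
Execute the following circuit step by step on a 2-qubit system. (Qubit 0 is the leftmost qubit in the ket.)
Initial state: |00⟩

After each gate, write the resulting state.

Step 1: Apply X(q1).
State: |01⟩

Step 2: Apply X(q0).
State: |11⟩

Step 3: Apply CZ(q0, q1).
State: -|11⟩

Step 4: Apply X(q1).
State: -|10⟩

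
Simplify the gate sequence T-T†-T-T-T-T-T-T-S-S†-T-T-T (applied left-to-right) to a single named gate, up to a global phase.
T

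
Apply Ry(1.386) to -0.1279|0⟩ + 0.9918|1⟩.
-0.732|0⟩ + 0.6813|1⟩

Ry(1.386) = [[cos(θ/2), −sin(θ/2)], [sin(θ/2), cos(θ/2)]]; θ = 1.386, cos(θ/2) ≈ 0.769333, sin(θ/2) ≈ 0.638848.
With a = amp(|0⟩) = -0.1279 and b = amp(|1⟩) = 0.9918:
new amp(|0⟩) = (0.769333)·a + (-0.638848)·b = -0.732
new amp(|1⟩) = (0.638848)·a + (0.769333)·b = 0.6813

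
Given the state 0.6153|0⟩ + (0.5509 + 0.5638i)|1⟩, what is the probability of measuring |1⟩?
0.6214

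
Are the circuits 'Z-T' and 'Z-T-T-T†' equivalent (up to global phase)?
Yes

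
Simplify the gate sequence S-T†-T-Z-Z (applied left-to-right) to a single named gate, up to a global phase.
S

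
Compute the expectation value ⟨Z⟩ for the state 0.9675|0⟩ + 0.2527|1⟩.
0.8722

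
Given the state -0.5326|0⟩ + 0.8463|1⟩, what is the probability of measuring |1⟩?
0.7162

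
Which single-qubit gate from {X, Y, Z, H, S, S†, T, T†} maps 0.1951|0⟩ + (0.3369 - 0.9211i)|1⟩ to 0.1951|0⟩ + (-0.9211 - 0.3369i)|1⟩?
S†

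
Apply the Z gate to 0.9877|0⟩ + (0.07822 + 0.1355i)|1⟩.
0.9877|0⟩ + (-0.07822 - 0.1355i)|1⟩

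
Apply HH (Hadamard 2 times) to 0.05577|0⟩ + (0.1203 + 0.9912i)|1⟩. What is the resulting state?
0.05577|0⟩ + (0.1203 + 0.9912i)|1⟩

H² = I, so an even number of Hadamards cancels: H^2 = I and the state is unchanged.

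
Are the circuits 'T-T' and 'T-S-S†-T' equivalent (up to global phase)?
Yes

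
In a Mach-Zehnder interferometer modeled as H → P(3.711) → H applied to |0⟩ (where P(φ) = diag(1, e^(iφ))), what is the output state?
(0.07889 - 0.2696i)|0⟩ + (0.9211 + 0.2696i)|1⟩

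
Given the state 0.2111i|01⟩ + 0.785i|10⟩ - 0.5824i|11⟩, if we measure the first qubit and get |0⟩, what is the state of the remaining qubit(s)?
i|1⟩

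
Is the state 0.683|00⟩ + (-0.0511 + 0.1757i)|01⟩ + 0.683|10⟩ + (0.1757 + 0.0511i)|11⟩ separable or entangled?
Entangled

Writing the state as a|00⟩ + b|01⟩ + c|10⟩ + d|11⟩, it is a product state iff ad − bc = 0.
Here (a, b, c, d) = (0.683, (-0.0511 + 0.1757i), 0.683, (0.1757 + 0.0511i)): ad − bc = (0.683)(0.1757 + 0.0511i) − (-0.0511 + 0.1757i)(0.683) = (0.1549 - 0.0851i) ≠ 0, so the state is entangled.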